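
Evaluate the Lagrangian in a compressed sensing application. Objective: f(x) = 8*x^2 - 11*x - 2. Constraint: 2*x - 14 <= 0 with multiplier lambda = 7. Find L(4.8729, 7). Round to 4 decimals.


Step 1: Evaluate f(x).
f(4.8729) = 8*4.8729^2 - 11*4.8729 - 2 = 134.3593
Step 2: Evaluate g(x).
g(4.8729) = 2*4.8729 - 14 = -4.2542
Step 3: Compute Lagrangian.
L = 134.3593 + 7*-4.2542 = 104.5799


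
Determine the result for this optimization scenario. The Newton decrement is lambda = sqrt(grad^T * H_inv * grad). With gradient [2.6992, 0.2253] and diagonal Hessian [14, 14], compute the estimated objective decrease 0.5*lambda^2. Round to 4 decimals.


Step 1: H is diagonal, so H^(-1) * g = [0.1928, 0.0161].
Step 2: g^T H^(-1) g = sum_i g_i^2 / H_ii
  = (2.6992)^2/14 + (0.2253)^2/14
  = 0.5204 + 0.0036 = 0.524
Step 3: Objective decrease = 0.5 * g^T H^(-1) g = 0.262


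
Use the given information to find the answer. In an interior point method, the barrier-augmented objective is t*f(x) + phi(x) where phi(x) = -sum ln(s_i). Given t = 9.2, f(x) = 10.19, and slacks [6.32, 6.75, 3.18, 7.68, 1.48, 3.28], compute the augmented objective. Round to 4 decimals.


Step 1: Compute log-barrier.
ln values: [1.8437, 1.9095, 1.1569, 2.0386, 0.392, 1.1878]
phi = -(1.8437 + 1.9095 + 1.1569 + 2.0386 + 0.392 + 1.1878) = -8.5286
Step 2: Compute augmented objective.
t*f(x) = 9.2*10.19 = 93.748
Total = 93.748 - 8.5286 = 85.2194


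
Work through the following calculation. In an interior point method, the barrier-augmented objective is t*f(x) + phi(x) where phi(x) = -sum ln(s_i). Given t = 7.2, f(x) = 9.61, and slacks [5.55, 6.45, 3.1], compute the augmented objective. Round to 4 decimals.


Step 1: Compute log-barrier.
ln values: [1.7138, 1.8641, 1.1314]
phi = -(1.7138 + 1.8641 + 1.1314) = -4.7093
Step 2: Compute augmented objective.
t*f(x) = 7.2*9.61 = 69.192
Total = 69.192 - 4.7093 = 64.4827


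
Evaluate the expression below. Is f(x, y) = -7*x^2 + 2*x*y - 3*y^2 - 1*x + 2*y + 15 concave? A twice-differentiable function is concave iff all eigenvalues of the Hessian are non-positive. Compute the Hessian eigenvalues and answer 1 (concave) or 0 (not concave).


The Hessian of f(x,y) = -7*x^2 + 2*x*y - 3*y^2 - 1*x + 2*y + 15 is:
H = [[-14, 2], [2, -6]]
Trace = -14 - 6 = -20
Determinant = -14*-6 - (2)^2 = 80
Discriminant = (-20)^2 - 4*80 = 80.0
Eigenvalues: lambda_1 = -14.4721, lambda_2 = -5.5279
The function is concave.

1


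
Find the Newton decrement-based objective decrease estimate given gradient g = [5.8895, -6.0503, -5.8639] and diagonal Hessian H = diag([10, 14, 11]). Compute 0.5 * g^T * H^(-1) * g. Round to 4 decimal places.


Step 1: H is diagonal, so H^(-1) * g = [0.589, -0.4322, -0.5331].
Step 2: g^T H^(-1) g = sum_i g_i^2 / H_ii
  = (5.8895)^2/10 + (-6.0503)^2/14 + (-5.8639)^2/11
  = 3.4686 + 2.6147 + 3.1259 = 9.2093
Step 3: Objective decrease = 0.5 * g^T H^(-1) g = 4.6046


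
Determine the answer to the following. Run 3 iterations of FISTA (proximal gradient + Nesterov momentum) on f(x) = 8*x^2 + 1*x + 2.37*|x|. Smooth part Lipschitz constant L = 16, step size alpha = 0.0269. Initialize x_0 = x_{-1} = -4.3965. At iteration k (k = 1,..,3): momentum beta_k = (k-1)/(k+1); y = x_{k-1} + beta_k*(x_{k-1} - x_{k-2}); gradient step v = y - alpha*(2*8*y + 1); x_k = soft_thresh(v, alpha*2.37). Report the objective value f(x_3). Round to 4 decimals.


FISTA on f(x) = 8*x^2 + 1*x + 2.37*|x|
L = 16, alpha = 0.0269
Iteration 1: beta = 0.0, y = -4.3965 + 0.0*(-4.3965 + 4.3965) = -4.3965
  grad(y) = -69.344, v = y - alpha*grad = -2.5311
  prox(v) = soft_thresh(-2.5311, 0.0638) = -2.4674
Iteration 2: beta = 0.3333, y = -2.4674 + 0.3333*(-2.4674 + 4.3965) = -1.8244
  grad(y) = -28.1897, v = y - alpha*grad = -1.0661
  prox(v) = soft_thresh(-1.0661, 0.0638) = -1.0023
Iteration 3: beta = 0.5, y = -1.0023 + 0.5*(-1.0023 + 2.4674) = -0.2698
  grad(y) = -3.3161, v = y - alpha*grad = -0.1806
  prox(v) = soft_thresh(-0.1806, 0.0638) = -0.1168
f(x_3) = 8*(-0.1168)^2 + 1*(-0.1168) + 2.37*|-0.1168| = 0.2692


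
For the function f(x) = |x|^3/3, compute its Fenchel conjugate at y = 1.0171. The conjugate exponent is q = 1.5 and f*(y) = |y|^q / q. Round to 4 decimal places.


The conjugate exponent q satisfies 1/p + 1/q = 1.
p = 3, so q = 3/(3 - 1) = 1.5
|y|^q = 1.0171^1.5 = 1.0258
f*(1.0171) = 1.0258 / 1.5 = 0.6838


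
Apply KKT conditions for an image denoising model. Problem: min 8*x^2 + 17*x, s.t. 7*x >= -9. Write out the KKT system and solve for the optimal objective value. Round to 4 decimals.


Step 1: Try lambda = 0 (constraint inactive).
Stationarity: 2*8*x + 17 = 0
x* = -17/(2*8) = -1.0625
Check constraint: 7*-1.0625 = -7.4375 >= -9 -- satisfied.
Step 2: Compute optimal value.
f(x*) = 8*(-1.0625)^2 + 17*(-1.0625) = -9.0313


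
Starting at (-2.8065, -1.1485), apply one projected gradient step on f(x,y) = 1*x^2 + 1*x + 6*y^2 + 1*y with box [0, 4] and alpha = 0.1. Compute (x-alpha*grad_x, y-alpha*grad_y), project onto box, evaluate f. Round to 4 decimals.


Step 1: Compute gradient at (-2.8065, -1.1485).
grad_x = 2*1*-2.8065 + 1 = -4.613
grad_y = 2*6*-1.1485 + 1 = -12.782
Step 2: Gradient step.
x_raw = -2.8065 - 0.1*-4.613 = -2.3452
y_raw = -1.1485 - 0.1*-12.782 = 0.1297
Step 3: Project onto [0, 4].
x_proj = clip(-2.3452) = 0.0
y_proj = clip(0.1297) = 0.1297
Step 4: Evaluate f.
f(0.0, 0.1297) = 0.2306


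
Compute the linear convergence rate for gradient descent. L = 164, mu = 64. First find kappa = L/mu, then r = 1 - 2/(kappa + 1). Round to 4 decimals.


Step 1: Compute the condition number.
kappa = L/mu = 164/64 = 2.5625
Step 2: Compute the convergence rate.
r = 1 - 2/(kappa + 1) = 1 - 2*mu/(L + mu) = (L - mu)/(L + mu) = 100/228 = 0.4386


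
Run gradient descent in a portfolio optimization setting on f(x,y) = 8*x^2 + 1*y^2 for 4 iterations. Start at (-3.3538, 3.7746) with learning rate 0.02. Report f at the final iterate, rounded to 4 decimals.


Gradient descent on f(x,y) = 8*x^2 + 1*y^2.
Starting point: (-3.3538, 3.7746), alpha = 0.02
Step 1: grad_x = 2*8*-3.3538 = -53.6608, grad_y = 2*1*3.7746 = 7.5492
  x_1 = -3.3538 - 0.02*-53.6608 = -2.2806
  y_1 = 3.7746 - 0.02*7.5492 = 3.6236
Step 2: grad_x = 2*8*-2.2806 = -36.4893, grad_y = 2*1*3.6236 = 7.2472
  x_2 = -2.2806 - 0.02*-36.4893 = -1.5508
  y_2 = 3.6236 - 0.02*7.2472 = 3.4787
Step 3: grad_x = 2*8*-1.5508 = -24.8128, grad_y = 2*1*3.4787 = 6.9573
  x_3 = -1.5508 - 0.02*-24.8128 = -1.0545
  y_3 = 3.4787 - 0.02*6.9573 = 3.3395
Step 4: grad_x = 2*8*-1.0545 = -16.8727, grad_y = 2*1*3.3395 = 6.679
  x_4 = -1.0545 - 0.02*-16.8727 = -0.7171
  y_4 = 3.3395 - 0.02*6.679 = 3.2059
f(-0.7171, 3.2059) = 8*(-0.7171)^2 + 1*3.2059^2 = 14.3918


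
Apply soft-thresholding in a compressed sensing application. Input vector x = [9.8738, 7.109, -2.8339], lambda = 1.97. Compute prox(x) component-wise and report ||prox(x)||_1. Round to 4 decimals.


Soft-thresholding with lambda = 1.97:
prox(9.8738) = sign(9.8738)*max(|9.8738| - 1.97, 0) = 7.9038
prox(7.109) = sign(7.109)*max(|7.109| - 1.97, 0) = 5.139
prox(-2.8339) = sign(-2.8339)*max(|-2.8339| - 1.97, 0) = -0.8639
prox(x) = [7.9038, 5.139, -0.8639]
||prox(x)||_1 = 7.9038 + 5.139 + 0.8639 = 13.9067


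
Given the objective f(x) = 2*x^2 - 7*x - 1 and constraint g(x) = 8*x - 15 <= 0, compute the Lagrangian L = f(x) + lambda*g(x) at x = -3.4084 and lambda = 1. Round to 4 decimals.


Step 1: Evaluate f(x).
f(-3.4084) = 2*(-3.4084)^2 - 7*(-3.4084) - 1 = 46.0932
Step 2: Evaluate g(x).
g(-3.4084) = 8*-3.4084 - 15 = -42.2672
Step 3: Compute Lagrangian.
L = 46.0932 + 1*-42.2672 = 3.826


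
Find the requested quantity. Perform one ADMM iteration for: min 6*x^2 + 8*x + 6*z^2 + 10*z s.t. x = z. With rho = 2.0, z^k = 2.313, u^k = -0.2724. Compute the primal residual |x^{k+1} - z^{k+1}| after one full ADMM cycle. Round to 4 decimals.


ADMM iteration with rho = 2.0, z^k = 2.313, u^k = -0.2724
Step 1: x-update.
Minimize 6*x^2 + 8*x + (2.0/2)*(x - 2.313 - 0.2724)^2
FOC: (2*6 + 2.0)*x = -8 + 2.0*(2.313 + 0.2724)
x^{k+1} = -0.2021
Step 2: z-update.
Minimize 6*z^2 + 10*z + (2.0/2)*(-0.2021 - z - 0.2724)^2
FOC: (2*6 + 2.0)*z = -10 + 2.0*(-0.2021 - 0.2724)
z^{k+1} = -0.7821
Step 3: u-update.
u^{k+1} = -0.2724 - 0.2021 + 0.7821 = 0.3076
Step 4: Primal residual = |-0.2021 + 0.7821| = 0.58


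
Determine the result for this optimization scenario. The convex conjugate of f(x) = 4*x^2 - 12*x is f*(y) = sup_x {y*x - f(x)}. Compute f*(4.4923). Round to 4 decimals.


f*(y) = sup_x {y*x - a*x^2 - b*x} = sup_x {(y-b)*x - a*x^2}
FOC: (y - b) - 2a*x = 0 => x* = (y - b)/(2a)
x* = (4.4923 + 12)/(2*4) = 2.0615
f*(4.4923) = (y-b)^2/(4a) = (4.4923 + 12)^2/(4*4)
= 271.996/16 = 16.9997


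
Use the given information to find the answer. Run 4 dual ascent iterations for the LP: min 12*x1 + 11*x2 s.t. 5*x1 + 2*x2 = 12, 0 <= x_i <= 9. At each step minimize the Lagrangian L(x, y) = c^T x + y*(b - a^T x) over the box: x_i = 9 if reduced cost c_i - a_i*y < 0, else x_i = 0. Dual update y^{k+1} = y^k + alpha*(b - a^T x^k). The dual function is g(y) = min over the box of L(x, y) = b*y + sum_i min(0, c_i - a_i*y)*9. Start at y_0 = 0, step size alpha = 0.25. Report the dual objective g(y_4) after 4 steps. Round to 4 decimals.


Dual ascent for LP: min 12*x1 + 11*x2, 5*x1 + 2*x2 = 12, 0 <= x_i <= 9
Step 1: y^k = 0.0, reduced costs: (12.0, 11.0)
  x^k = (0.0, 0.0), subgradient = b - a^T x = 12.0
  y^{k+1} = 0.0 + 0.25*12.0 = 3.0
Step 2: y^k = 3.0, reduced costs: (-3.0, 5.0)
  x^k = (9.0, 0.0), subgradient = b - a^T x = -33.0
  y^{k+1} = 3.0 + 0.25*-33.0 = -5.25
Step 3: y^k = -5.25, reduced costs: (38.25, 21.5)
  x^k = (0.0, 0.0), subgradient = b - a^T x = 12.0
  y^{k+1} = -5.25 + 0.25*12.0 = -2.25
Step 4: y^k = -2.25, reduced costs: (23.25, 15.5)
  x^k = (0.0, 0.0), subgradient = b - a^T x = 12.0
  y^{k+1} = -2.25 + 0.25*12.0 = 0.75
Dual objective at y_4 = 0.75: reduced costs (8.25, 9.5), box minimizer x = (0.0, 0.0)
g(y_4) = b*y + (c1 - a1*y)*x1 + (c2 - a2*y)*x2 = 12*0.75 + 8.25*0.0 + 9.5*0.0 = 9.0 + 0.0 + 0.0 = 9.0


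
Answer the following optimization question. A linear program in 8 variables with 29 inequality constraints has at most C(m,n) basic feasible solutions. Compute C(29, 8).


Each vertex corresponds to some choice of n active constraints out of m, so the number of vertices is at most C(m, n) = m! / (n!(m-n)!).
m = 29, n = 8
Numerator: 29 * 28 * 27 * 26 * 25 * 24 * 23 * 22
Denominator: 8! = 40320
C(29, 8) = 4292145


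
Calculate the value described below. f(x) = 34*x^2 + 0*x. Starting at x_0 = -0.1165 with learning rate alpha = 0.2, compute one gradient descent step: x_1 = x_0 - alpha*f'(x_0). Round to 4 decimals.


We compute the gradient at x_0 and apply the update.
f'(x) = 68*x + 0
f'(-0.1165) = 68*-0.1165 + 0 = -7.922
x_1 = -0.1165 - 0.2*-7.922 = 1.4679


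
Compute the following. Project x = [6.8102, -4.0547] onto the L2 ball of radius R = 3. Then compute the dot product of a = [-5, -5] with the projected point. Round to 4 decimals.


Step 1: Compute ||x|| (intermediates to 6 decimals).
||x|| = sqrt(6.8102^2 + (-4.0547)^2) = 7.92587
Step 2: Project.
Since ||x|| > R, scale = R/||x|| = 3/7.92587 = 0.378507, proj(x) = scale * x
proj(x) = [2.577708, -1.534732]
Step 3: Dot product.
a^T * proj(x) = -5*2.577708 - 5*(-1.534732) = -5.2149


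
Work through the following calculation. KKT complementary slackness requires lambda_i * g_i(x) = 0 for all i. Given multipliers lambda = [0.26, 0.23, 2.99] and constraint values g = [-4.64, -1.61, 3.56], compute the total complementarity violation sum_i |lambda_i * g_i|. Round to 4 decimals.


KKT complementary slackness check:
lambda_1 * g_1 = 0.26 * -4.64 = -1.2064
lambda_2 * g_2 = 0.23 * -1.61 = -0.3703
lambda_3 * g_3 = 2.99 * 3.56 = 10.6444
Total violation = 1.2064 + 0.3703 + 10.6444 = 12.2211


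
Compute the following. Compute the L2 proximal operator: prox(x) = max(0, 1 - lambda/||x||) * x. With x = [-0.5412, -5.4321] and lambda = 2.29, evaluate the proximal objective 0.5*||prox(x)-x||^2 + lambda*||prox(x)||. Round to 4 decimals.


Step 1: Compute ||x||.
||x|| = 5.459
Step 2: Compute scaling factor.
scale = max(0, 1 - 2.29/5.459) = 0.5805
Step 3: prox(x) = [-0.3142, -3.1534]
||prox(x)|| = 3.169
Step 4: Proximal objective.
0.5*||prox-x||^2 = 2.6221
lambda*||prox|| = 7.257
Total = 9.879


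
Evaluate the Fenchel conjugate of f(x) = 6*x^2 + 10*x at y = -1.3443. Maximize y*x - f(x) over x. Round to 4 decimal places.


f*(y) = sup_x {y*x - a*x^2 - b*x} = sup_x {(y-b)*x - a*x^2}
FOC: (y - b) - 2a*x = 0 => x* = (y - b)/(2a)
x* = (-1.3443 - 10)/(2*6) = -0.9454
f*(-1.3443) = (y-b)^2/(4a) = (-1.3443 - 10)^2/(4*6)
= 128.6931/24 = 5.3622


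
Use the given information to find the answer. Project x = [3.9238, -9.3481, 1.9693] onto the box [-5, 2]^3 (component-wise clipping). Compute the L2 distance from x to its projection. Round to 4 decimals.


Project each component onto [-5, 2].
clip(3.9238) = 2.0, clip(-9.3481) = -5.0, clip(1.9693) = 1.9693
Projection = [2.0, -5.0, 1.9693]
Squared diffs: [3.701, 18.906, 0.0]
Distance = sqrt(22.607) = 4.7547


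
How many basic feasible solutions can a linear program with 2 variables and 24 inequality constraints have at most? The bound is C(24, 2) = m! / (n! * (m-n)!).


Each vertex corresponds to some choice of n active constraints out of m, so the number of vertices is at most C(m, n) = m! / (n!(m-n)!).
m = 24, n = 2
Numerator: 24 * 23
Denominator: 2! = 2
C(24, 2) = 276


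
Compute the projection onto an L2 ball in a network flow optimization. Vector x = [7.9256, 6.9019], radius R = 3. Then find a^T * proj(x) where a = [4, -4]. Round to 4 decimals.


Step 1: Compute ||x|| (intermediates to 6 decimals).
||x|| = sqrt(7.9256^2 + 6.9019^2) = 10.509584
Step 2: Project.
Since ||x|| > R, scale = R/||x|| = 3/10.509584 = 0.285454, proj(x) = scale * x
proj(x) = [2.262394, 1.970175]
Step 3: Dot product.
a^T * proj(x) = 4*2.262394 - 4*1.970175 = 1.1689


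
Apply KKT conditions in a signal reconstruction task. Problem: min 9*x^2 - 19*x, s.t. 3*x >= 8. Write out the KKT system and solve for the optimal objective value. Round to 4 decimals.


Step 1: Try lambda = 0 (constraint inactive).
x_unc = 19/(2*9) = 1.0556
Check: 3*1.0556 = 3.1668 < 8 -- violated!
Step 2: Constraint must be active: 3*x = 8
x* = 8/3 = 2.6667 (rounded; the exact value 8/3 is used below)
lambda = (2*9*(8/3) - 19)/3 = 9.6667
Step 3: Compute optimal value.
f(x*) = 9*(8/3)^2 - 19*(8/3) = 13.3333


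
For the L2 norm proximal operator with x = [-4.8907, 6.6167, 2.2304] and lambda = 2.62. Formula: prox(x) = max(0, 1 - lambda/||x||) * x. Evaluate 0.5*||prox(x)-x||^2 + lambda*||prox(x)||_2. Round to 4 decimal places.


Step 1: Compute ||x||.
||x|| = 8.5249
Step 2: Compute scaling factor.
scale = max(0, 1 - 2.62/8.5249) = 0.6927
Step 3: prox(x) = [-3.3876, 4.5832, 1.5449]
||prox(x)|| = 5.9049
Step 4: Proximal objective.
0.5*||prox-x||^2 = 3.4322
lambda*||prox|| = 15.4708
Total = 18.9031


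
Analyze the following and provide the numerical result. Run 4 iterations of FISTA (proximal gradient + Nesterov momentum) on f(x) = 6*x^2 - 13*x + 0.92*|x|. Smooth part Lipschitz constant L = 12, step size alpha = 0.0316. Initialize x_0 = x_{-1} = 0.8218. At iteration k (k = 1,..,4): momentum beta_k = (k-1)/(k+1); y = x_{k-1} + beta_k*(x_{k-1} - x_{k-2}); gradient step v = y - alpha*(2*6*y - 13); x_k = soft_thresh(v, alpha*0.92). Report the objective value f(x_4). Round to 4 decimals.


FISTA on f(x) = 6*x^2 - 13*x + 0.92*|x|
L = 12, alpha = 0.0316
Iteration 1: beta = 0.0, y = 0.8218 + 0.0*(0.8218 - 0.8218) = 0.8218
  grad(y) = -3.1384, v = y - alpha*grad = 0.921
  prox(v) = soft_thresh(0.921, 0.0291) = 0.8919
Iteration 2: beta = 0.3333, y = 0.8919 + 0.3333*(0.8919 - 0.8218) = 0.9153
  grad(y) = -2.0168, v = y - alpha*grad = 0.979
  prox(v) = soft_thresh(0.979, 0.0291) = 0.9499
Iteration 3: beta = 0.5, y = 0.9499 + 0.5*(0.9499 - 0.8919) = 0.9789
  grad(y) = -1.2527, v = y - alpha*grad = 1.0185
  prox(v) = soft_thresh(1.0185, 0.0291) = 0.9895
Iteration 4: beta = 0.6, y = 0.9895 + 0.6*(0.9895 - 0.9499) = 1.0132
  grad(y) = -0.842, v = y - alpha*grad = 1.0398
  prox(v) = soft_thresh(1.0398, 0.0291) = 1.0107
f(x_4) = 6*1.0107^2 - 13*1.0107 + 0.92*|1.0107| = -6.0802


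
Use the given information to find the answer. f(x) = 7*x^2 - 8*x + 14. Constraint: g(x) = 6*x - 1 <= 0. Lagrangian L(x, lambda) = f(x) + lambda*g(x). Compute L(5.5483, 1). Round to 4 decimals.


Step 1: Evaluate f(x).
f(5.5483) = 7*5.5483^2 - 8*5.5483 + 14 = 185.099
Step 2: Evaluate g(x).
g(5.5483) = 6*5.5483 - 1 = 32.2898
Step 3: Compute Lagrangian.
L = 185.099 + 1*32.2898 = 217.3888


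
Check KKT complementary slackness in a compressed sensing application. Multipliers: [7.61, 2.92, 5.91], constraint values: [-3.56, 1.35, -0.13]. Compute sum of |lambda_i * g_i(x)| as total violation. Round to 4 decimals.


KKT complementary slackness check:
lambda_1 * g_1 = 7.61 * -3.56 = -27.0916
lambda_2 * g_2 = 2.92 * 1.35 = 3.942
lambda_3 * g_3 = 5.91 * -0.13 = -0.7683
Total violation = 27.0916 + 3.942 + 0.7683 = 31.8019


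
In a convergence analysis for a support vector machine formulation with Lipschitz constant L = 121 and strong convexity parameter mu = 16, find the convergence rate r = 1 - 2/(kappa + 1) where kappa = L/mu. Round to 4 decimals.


Step 1: Compute the condition number.
kappa = L/mu = 121/16 = 7.5625
Step 2: Compute the convergence rate.
r = 1 - 2/(kappa + 1) = 1 - 2*mu/(L + mu) = (L - mu)/(L + mu) = 105/137 = 0.7664


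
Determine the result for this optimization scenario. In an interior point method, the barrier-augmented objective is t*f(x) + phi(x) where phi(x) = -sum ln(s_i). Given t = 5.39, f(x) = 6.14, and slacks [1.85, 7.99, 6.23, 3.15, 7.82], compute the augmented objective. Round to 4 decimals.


Step 1: Compute log-barrier.
ln values: [0.6152, 2.0782, 1.8294, 1.1474, 2.0567]
phi = -(0.6152 + 2.0782 + 1.8294 + 1.1474 + 2.0567) = -7.7268
Step 2: Compute augmented objective.
t*f(x) = 5.39*6.14 = 33.0946
Total = 33.0946 - 7.7268 = 25.3678


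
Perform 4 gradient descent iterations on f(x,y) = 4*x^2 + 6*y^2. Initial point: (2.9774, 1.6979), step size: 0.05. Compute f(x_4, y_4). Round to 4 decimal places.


Gradient descent on f(x,y) = 4*x^2 + 6*y^2.
Starting point: (2.9774, 1.6979), alpha = 0.05
Step 1: grad_x = 2*4*2.9774 = 23.8192, grad_y = 2*6*1.6979 = 20.3748
  x_1 = 2.9774 - 0.05*23.8192 = 1.7864
  y_1 = 1.6979 - 0.05*20.3748 = 0.6792
Step 2: grad_x = 2*4*1.7864 = 14.2915, grad_y = 2*6*0.6792 = 8.1499
  x_2 = 1.7864 - 0.05*14.2915 = 1.0719
  y_2 = 0.6792 - 0.05*8.1499 = 0.2717
Step 3: grad_x = 2*4*1.0719 = 8.5749, grad_y = 2*6*0.2717 = 3.26
  x_3 = 1.0719 - 0.05*8.5749 = 0.6431
  y_3 = 0.2717 - 0.05*3.26 = 0.1087
Step 4: grad_x = 2*4*0.6431 = 5.1449, grad_y = 2*6*0.1087 = 1.304
  x_4 = 0.6431 - 0.05*5.1449 = 0.3859
  y_4 = 0.1087 - 0.05*1.304 = 0.0435
f(0.3859, 0.0435) = 4*0.3859^2 + 6*0.0435^2 = 0.6069


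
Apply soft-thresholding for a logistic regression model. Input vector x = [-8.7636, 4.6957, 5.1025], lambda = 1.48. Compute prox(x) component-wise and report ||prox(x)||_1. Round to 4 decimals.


Soft-thresholding with lambda = 1.48:
prox(-8.7636) = sign(-8.7636)*max(|-8.7636| - 1.48, 0) = -7.2836
prox(4.6957) = sign(4.6957)*max(|4.6957| - 1.48, 0) = 3.2157
prox(5.1025) = sign(5.1025)*max(|5.1025| - 1.48, 0) = 3.6225
prox(x) = [-7.2836, 3.2157, 3.6225]
||prox(x)||_1 = 7.2836 + 3.2157 + 3.6225 = 14.1218


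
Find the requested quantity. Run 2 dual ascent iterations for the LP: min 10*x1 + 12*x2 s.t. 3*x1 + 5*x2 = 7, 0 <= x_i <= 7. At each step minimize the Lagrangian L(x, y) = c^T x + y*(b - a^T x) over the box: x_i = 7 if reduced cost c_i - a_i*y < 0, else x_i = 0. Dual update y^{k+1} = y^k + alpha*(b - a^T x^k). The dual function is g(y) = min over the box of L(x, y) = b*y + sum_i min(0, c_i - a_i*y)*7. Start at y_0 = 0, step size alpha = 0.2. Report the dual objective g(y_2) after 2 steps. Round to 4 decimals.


Dual ascent for LP: min 10*x1 + 12*x2, 3*x1 + 5*x2 = 7, 0 <= x_i <= 7
Step 1: y^k = 0.0, reduced costs: (10.0, 12.0)
  x^k = (0.0, 0.0), subgradient = b - a^T x = 7.0
  y^{k+1} = 0.0 + 0.2*7.0 = 1.4
Step 2: y^k = 1.4, reduced costs: (5.8, 5.0)
  x^k = (0.0, 0.0), subgradient = b - a^T x = 7.0
  y^{k+1} = 1.4 + 0.2*7.0 = 2.8
Dual objective at y_2 = 2.8: reduced costs (1.6, -2.0), box minimizer x = (0.0, 7.0)
g(y_2) = b*y + (c1 - a1*y)*x1 + (c2 - a2*y)*x2 = 7*2.8 + 1.6*0.0 + (-2.0)*7.0 = 19.6 + 0.0 - 14.0 = 5.6


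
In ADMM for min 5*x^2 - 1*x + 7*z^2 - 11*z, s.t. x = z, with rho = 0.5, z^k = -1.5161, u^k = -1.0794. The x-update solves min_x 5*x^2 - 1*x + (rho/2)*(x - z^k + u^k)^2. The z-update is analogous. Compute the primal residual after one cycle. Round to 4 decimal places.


ADMM iteration with rho = 0.5, z^k = -1.5161, u^k = -1.0794
Step 1: x-update.
Minimize 5*x^2 - 1*x + (0.5/2)*(x + 1.5161 - 1.0794)^2
FOC: (2*5 + 0.5)*x = 1 + 0.5*(-1.5161 + 1.0794)
x^{k+1} = 0.0744
Step 2: z-update.
Minimize 7*z^2 - 11*z + (0.5/2)*(0.0744 - z - 1.0794)^2
FOC: (2*7 + 0.5)*z = 11 + 0.5*(0.0744 - 1.0794)
z^{k+1} = 0.724
Step 3: u-update.
u^{k+1} = -1.0794 + 0.0744 - 0.724 = -1.7289
Step 4: Primal residual = |0.0744 - 0.724| = 0.6495


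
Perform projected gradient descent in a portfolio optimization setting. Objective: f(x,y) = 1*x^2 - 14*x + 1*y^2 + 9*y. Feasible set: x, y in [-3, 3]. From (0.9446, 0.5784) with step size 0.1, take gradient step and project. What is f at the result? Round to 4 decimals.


Step 1: Compute gradient at (0.9446, 0.5784).
grad_x = 2*1*0.9446 - 14 = -12.1108
grad_y = 2*1*0.5784 + 9 = 10.1568
Step 2: Gradient step.
x_raw = 0.9446 - 0.1*-12.1108 = 2.1557
y_raw = 0.5784 - 0.1*10.1568 = -0.4373
Step 3: Project onto [-3, 3].
x_proj = clip(2.1557) = 2.1557
y_proj = clip(-0.4373) = -0.4373
Step 4: Evaluate f.
f(2.1557, -0.4373) = -29.2769


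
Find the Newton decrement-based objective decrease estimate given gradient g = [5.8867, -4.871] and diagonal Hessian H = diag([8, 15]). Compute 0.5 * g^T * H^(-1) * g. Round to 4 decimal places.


Step 1: H is diagonal, so H^(-1) * g = [0.7358, -0.3247].
Step 2: g^T H^(-1) g = sum_i g_i^2 / H_ii
  = (5.8867)^2/8 + (-4.871)^2/15
  = 4.3317 + 1.5818 = 5.9134
Step 3: Objective decrease = 0.5 * g^T H^(-1) g = 2.9567


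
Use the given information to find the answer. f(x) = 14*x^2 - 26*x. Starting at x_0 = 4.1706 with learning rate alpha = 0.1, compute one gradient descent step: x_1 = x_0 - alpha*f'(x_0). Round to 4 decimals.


We compute the gradient at x_0 and apply the update.
f'(x) = 28*x - 26
f'(4.1706) = 28*4.1706 - 26 = 90.7768
x_1 = 4.1706 - 0.1*90.7768 = -4.9071


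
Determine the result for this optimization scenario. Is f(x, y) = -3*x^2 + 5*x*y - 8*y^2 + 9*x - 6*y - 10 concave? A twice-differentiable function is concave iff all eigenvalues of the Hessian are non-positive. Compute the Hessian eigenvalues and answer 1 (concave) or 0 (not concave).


The Hessian of f(x,y) = -3*x^2 + 5*x*y - 8*y^2 + 9*x - 6*y - 10 is:
H = [[-6, 5], [5, -16]]
Trace = -6 - 16 = -22
Determinant = -6*-16 - (5)^2 = 71
Discriminant = (-22)^2 - 4*71 = 200.0
Eigenvalues: lambda_1 = -18.0711, lambda_2 = -3.9289
The function is concave.

1


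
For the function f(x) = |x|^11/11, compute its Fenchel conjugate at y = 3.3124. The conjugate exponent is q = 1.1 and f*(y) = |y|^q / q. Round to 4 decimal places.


The conjugate exponent q satisfies 1/p + 1/q = 1.
p = 11, so q = 11/(11 - 1) = 1.1
|y|^q = 3.3124^1.1 = 3.7339
f*(3.3124) = 3.7339 / 1.1 = 3.3944


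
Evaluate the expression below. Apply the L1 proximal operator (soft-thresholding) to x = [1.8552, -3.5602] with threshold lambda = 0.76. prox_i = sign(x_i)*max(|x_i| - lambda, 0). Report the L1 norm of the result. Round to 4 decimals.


Soft-thresholding with lambda = 0.76:
prox(1.8552) = sign(1.8552)*max(|1.8552| - 0.76, 0) = 1.0952
prox(-3.5602) = sign(-3.5602)*max(|-3.5602| - 0.76, 0) = -2.8002
prox(x) = [1.0952, -2.8002]
||prox(x)||_1 = 1.0952 + 2.8002 = 3.8954


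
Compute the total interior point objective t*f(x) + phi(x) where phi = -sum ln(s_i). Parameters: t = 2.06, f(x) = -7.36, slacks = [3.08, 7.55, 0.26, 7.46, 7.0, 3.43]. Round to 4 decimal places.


Step 1: Compute log-barrier.
ln values: [1.1249, 2.0215, -1.3471, 2.0096, 1.9459, 1.2326]
phi = -(1.1249 + 2.0215 - 1.3471 + 2.0096 + 1.9459 + 1.2326) = -6.9874
Step 2: Compute augmented objective.
t*f(x) = 2.06*-7.36 = -15.1616
Total = -15.1616 - 6.9874 = -22.149


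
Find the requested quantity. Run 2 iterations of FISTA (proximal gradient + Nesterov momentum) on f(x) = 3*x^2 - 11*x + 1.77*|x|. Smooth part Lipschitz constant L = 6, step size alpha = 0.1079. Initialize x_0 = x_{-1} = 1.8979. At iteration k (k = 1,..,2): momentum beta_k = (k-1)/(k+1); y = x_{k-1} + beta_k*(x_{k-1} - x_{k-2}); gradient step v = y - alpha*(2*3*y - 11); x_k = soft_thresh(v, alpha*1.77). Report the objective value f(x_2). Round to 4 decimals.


FISTA on f(x) = 3*x^2 - 11*x + 1.77*|x|
L = 6, alpha = 0.1079
Iteration 1: beta = 0.0, y = 1.8979 + 0.0*(1.8979 - 1.8979) = 1.8979
  grad(y) = 0.3874, v = y - alpha*grad = 1.8561
  prox(v) = soft_thresh(1.8561, 0.191) = 1.6651
Iteration 2: beta = 0.3333, y = 1.6651 + 0.3333*(1.6651 - 1.8979) = 1.5875
  grad(y) = -1.4749, v = y - alpha*grad = 1.7467
  prox(v) = soft_thresh(1.7467, 0.191) = 1.5557
f(x_2) = 3*1.5557^2 - 11*1.5557 + 1.77*|1.5557| = -7.0985


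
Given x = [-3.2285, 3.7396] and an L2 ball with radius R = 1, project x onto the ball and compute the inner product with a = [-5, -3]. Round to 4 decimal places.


Step 1: Compute ||x|| (intermediates to 6 decimals).
||x|| = sqrt((-3.2285)^2 + 3.7396^2) = 4.940427
Step 2: Project.
Since ||x|| > R, scale = R/||x|| = 1/4.940427 = 0.202412, proj(x) = scale * x
proj(x) = [-0.653487, 0.75694]
Step 3: Dot product.
a^T * proj(x) = -5*(-0.653487) - 3*0.75694 = 0.9966


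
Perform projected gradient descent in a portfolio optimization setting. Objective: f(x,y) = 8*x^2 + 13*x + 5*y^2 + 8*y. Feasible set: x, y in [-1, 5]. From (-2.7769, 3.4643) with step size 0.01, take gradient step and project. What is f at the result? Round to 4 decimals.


Step 1: Compute gradient at (-2.7769, 3.4643).
grad_x = 2*8*-2.7769 + 13 = -31.4304
grad_y = 2*5*3.4643 + 8 = 42.643
Step 2: Gradient step.
x_raw = -2.7769 - 0.01*-31.4304 = -2.4626
y_raw = 3.4643 - 0.01*42.643 = 3.0379
Step 3: Project onto [-1, 5].
x_proj = clip(-2.4626) = -1.0
y_proj = clip(3.0379) = 3.0379
Step 4: Evaluate f.
f(-1.0, 3.0379) = 65.4462


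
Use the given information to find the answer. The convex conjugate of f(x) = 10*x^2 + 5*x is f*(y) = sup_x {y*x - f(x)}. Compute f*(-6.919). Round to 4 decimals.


f*(y) = sup_x {y*x - a*x^2 - b*x} = sup_x {(y-b)*x - a*x^2}
FOC: (y - b) - 2a*x = 0 => x* = (y - b)/(2a)
x* = (-6.919 - 5)/(2*10) = -0.596
f*(-6.919) = (y-b)^2/(4a) = (-6.919 - 5)^2/(4*10)
= 142.0626/40 = 3.5516


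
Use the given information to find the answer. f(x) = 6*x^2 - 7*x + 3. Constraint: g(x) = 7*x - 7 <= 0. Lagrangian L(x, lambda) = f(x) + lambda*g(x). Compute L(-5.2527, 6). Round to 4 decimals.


Step 1: Evaluate f(x).
f(-5.2527) = 6*(-5.2527)^2 - 7*(-5.2527) + 3 = 205.314
Step 2: Evaluate g(x).
g(-5.2527) = 7*-5.2527 - 7 = -43.7689
Step 3: Compute Lagrangian.
L = 205.314 + 6*-43.7689 = -57.2994


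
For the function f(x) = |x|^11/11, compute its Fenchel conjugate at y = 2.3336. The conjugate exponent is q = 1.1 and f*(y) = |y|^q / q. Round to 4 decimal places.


The conjugate exponent q satisfies 1/p + 1/q = 1.
p = 11, so q = 11/(11 - 1) = 1.1
|y|^q = 2.3336^1.1 = 2.54
f*(2.3336) = 2.54 / 1.1 = 2.3091


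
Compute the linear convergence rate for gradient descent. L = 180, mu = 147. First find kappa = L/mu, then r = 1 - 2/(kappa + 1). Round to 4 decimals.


Step 1: Compute the condition number.
kappa = L/mu = 180/147 = 1.2245
Step 2: Compute the convergence rate.
r = 1 - 2/(kappa + 1) = 1 - 2*mu/(L + mu) = (L - mu)/(L + mu) = 33/327 = 0.1009


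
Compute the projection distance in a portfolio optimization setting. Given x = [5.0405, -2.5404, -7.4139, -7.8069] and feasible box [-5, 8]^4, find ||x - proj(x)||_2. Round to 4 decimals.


Project each component onto [-5, 8].
clip(5.0405) = 5.0405, clip(-2.5404) = -2.5404, clip(-7.4139) = -5.0, clip(-7.8069) = -5.0
Projection = [5.0405, -2.5404, -5.0, -5.0]
Squared diffs: [0.0, 0.0, 5.8269, 7.8787]
Distance = sqrt(13.7056) = 3.7021


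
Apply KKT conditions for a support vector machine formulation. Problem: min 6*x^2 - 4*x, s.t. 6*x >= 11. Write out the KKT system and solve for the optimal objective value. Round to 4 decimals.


Step 1: Try lambda = 0 (constraint inactive).
x_unc = 4/(2*6) = 0.3333
Check: 6*0.3333 = 1.9998 < 11 -- violated!
Step 2: Constraint must be active: 6*x = 11
x* = 11/6 = 1.8333 (rounded; the exact value 11/6 is used below)
lambda = (2*6*(11/6) - 4)/6 = 3.0
Step 3: Compute optimal value.
f(x*) = 6*(11/6)^2 - 4*(11/6) = 12.8333


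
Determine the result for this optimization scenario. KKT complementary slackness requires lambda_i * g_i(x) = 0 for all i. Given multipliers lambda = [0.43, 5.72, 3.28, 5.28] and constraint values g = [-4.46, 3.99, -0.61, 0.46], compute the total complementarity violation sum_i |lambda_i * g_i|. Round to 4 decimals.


KKT complementary slackness check:
lambda_1 * g_1 = 0.43 * -4.46 = -1.9178
lambda_2 * g_2 = 5.72 * 3.99 = 22.8228
lambda_3 * g_3 = 3.28 * -0.61 = -2.0008
lambda_4 * g_4 = 5.28 * 0.46 = 2.4288
Total violation = 1.9178 + 22.8228 + 2.0008 + 2.4288 = 29.1702


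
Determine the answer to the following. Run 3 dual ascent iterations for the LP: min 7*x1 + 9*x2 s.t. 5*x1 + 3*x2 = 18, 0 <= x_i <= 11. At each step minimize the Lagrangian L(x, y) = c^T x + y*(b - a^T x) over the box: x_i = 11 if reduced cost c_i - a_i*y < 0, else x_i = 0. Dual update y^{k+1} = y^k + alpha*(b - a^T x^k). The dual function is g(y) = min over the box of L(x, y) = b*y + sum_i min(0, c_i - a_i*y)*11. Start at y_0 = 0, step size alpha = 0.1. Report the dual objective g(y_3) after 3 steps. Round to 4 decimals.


Dual ascent for LP: min 7*x1 + 9*x2, 5*x1 + 3*x2 = 18, 0 <= x_i <= 11
Step 1: y^k = 0.0, reduced costs: (7.0, 9.0)
  x^k = (0.0, 0.0), subgradient = b - a^T x = 18.0
  y^{k+1} = 0.0 + 0.1*18.0 = 1.8
Step 2: y^k = 1.8, reduced costs: (-2.0, 3.6)
  x^k = (11.0, 0.0), subgradient = b - a^T x = -37.0
  y^{k+1} = 1.8 + 0.1*-37.0 = -1.9
Step 3: y^k = -1.9, reduced costs: (16.5, 14.7)
  x^k = (0.0, 0.0), subgradient = b - a^T x = 18.0
  y^{k+1} = -1.9 + 0.1*18.0 = -0.1
Dual objective at y_3 = -0.1: reduced costs (7.5, 9.3), box minimizer x = (0.0, 0.0)
g(y_3) = b*y + (c1 - a1*y)*x1 + (c2 - a2*y)*x2 = 18*(-0.1) + 7.5*0.0 + 9.3*0.0 = -1.8 + 0.0 + 0.0 = -1.8


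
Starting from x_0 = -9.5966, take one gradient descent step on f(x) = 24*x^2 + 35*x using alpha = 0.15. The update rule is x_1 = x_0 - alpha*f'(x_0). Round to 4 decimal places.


We compute the gradient at x_0 and apply the update.
f'(x) = 48*x + 35
f'(-9.5966) = 48*-9.5966 + 35 = -425.6368
x_1 = -9.5966 - 0.15*-425.6368 = 54.2489


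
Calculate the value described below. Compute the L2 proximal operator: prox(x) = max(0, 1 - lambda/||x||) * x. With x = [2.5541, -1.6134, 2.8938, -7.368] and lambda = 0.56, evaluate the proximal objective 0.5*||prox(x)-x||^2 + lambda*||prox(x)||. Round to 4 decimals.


Step 1: Compute ||x||.
||x|| = 8.4728
Step 2: Compute scaling factor.
scale = max(0, 1 - 0.56/8.4728) = 0.9339
Step 3: prox(x) = [2.3853, -1.5068, 2.7025, -6.881]
||prox(x)|| = 7.9128
Step 4: Proximal objective.
0.5*||prox-x||^2 = 0.1568
lambda*||prox|| = 4.4312
Total = 4.588


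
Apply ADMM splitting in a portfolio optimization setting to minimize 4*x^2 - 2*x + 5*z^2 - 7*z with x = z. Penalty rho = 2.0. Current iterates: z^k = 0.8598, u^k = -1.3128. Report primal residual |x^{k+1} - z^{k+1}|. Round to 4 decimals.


ADMM iteration with rho = 2.0, z^k = 0.8598, u^k = -1.3128
Step 1: x-update.
Minimize 4*x^2 - 2*x + (2.0/2)*(x - 0.8598 - 1.3128)^2
FOC: (2*4 + 2.0)*x = 2 + 2.0*(0.8598 + 1.3128)
x^{k+1} = 0.6345
Step 2: z-update.
Minimize 5*z^2 - 7*z + (2.0/2)*(0.6345 - z - 1.3128)^2
FOC: (2*5 + 2.0)*z = 7 + 2.0*(0.6345 - 1.3128)
z^{k+1} = 0.4703
Step 3: u-update.
u^{k+1} = -1.3128 + 0.6345 - 0.4703 = -1.1486
Step 4: Primal residual = |0.6345 - 0.4703| = 0.1642


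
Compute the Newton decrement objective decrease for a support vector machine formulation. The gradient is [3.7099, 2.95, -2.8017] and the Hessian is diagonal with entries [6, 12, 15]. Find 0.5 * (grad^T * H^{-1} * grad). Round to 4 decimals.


Step 1: H is diagonal, so H^(-1) * g = [0.6183, 0.2458, -0.1868].
Step 2: g^T H^(-1) g = sum_i g_i^2 / H_ii
  = (3.7099)^2/6 + (2.95)^2/12 + (-2.8017)^2/15
  = 2.2939 + 0.7252 + 0.5233 = 3.5424
Step 3: Objective decrease = 0.5 * g^T H^(-1) g = 1.7712


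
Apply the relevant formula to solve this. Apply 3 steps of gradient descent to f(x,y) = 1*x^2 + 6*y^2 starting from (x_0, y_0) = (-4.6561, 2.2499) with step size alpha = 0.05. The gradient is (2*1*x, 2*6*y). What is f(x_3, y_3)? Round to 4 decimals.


Gradient descent on f(x,y) = 1*x^2 + 6*y^2.
Starting point: (-4.6561, 2.2499), alpha = 0.05
Step 1: grad_x = 2*1*-4.6561 = -9.3122, grad_y = 2*6*2.2499 = 26.9988
  x_1 = -4.6561 - 0.05*-9.3122 = -4.1905
  y_1 = 2.2499 - 0.05*26.9988 = 0.9
Step 2: grad_x = 2*1*-4.1905 = -8.381, grad_y = 2*6*0.9 = 10.7995
  x_2 = -4.1905 - 0.05*-8.381 = -3.7714
  y_2 = 0.9 - 0.05*10.7995 = 0.36
Step 3: grad_x = 2*1*-3.7714 = -7.5429, grad_y = 2*6*0.36 = 4.3198
  x_3 = -3.7714 - 0.05*-7.5429 = -3.3943
  y_3 = 0.36 - 0.05*4.3198 = 0.144
f(-3.3943, 0.144) = 1*(-3.3943)^2 + 6*0.144^2 = 11.6457


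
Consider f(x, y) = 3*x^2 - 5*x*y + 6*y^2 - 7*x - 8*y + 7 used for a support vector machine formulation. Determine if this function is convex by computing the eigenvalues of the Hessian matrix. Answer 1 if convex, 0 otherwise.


The Hessian of f(x,y) = 3*x^2 - 5*x*y + 6*y^2 - 7*x - 8*y + 7 is:
H = [[6, -5], [-5, 12]]
Trace = 6 + 12 = 18
Determinant = 6*12 - (-5)^2 = 47
Discriminant = (18)^2 - 4*47 = 136.0
Eigenvalues: lambda_1 = 3.169, lambda_2 = 14.831
The function is convex.

1


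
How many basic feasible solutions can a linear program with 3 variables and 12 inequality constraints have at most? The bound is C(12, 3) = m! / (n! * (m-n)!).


Each vertex corresponds to some choice of n active constraints out of m, so the number of vertices is at most C(m, n) = m! / (n!(m-n)!).
m = 12, n = 3
Numerator: 12 * 11 * 10
Denominator: 3! = 6
C(12, 3) = 220


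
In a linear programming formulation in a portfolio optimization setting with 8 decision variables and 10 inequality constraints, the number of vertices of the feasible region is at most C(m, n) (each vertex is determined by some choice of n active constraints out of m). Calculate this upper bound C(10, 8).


Each vertex corresponds to some choice of n active constraints out of m, so the number of vertices is at most C(m, n) = m! / (n!(m-n)!).
m = 10, n = 8
Numerator: 10 * 9 * 8 * 7 * 6 * 5 * 4 * 3
Denominator: 8! = 40320
C(10, 8) = 45


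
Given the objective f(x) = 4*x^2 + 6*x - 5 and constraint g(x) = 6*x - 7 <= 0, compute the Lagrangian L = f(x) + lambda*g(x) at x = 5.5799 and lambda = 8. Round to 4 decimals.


Step 1: Evaluate f(x).
f(5.5799) = 4*5.5799^2 + 6*5.5799 - 5 = 153.0205
Step 2: Evaluate g(x).
g(5.5799) = 6*5.5799 - 7 = 26.4794
Step 3: Compute Lagrangian.
L = 153.0205 + 8*26.4794 = 364.8557


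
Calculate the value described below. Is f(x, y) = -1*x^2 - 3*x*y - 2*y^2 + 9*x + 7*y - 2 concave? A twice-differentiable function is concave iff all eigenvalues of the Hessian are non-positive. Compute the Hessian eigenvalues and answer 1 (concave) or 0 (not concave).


The Hessian of f(x,y) = -1*x^2 - 3*x*y - 2*y^2 + 9*x + 7*y - 2 is:
H = [[-2, -3], [-3, -4]]
Trace = -2 - 4 = -6
Determinant = -2*-4 - (-3)^2 = -1
Discriminant = (-6)^2 - 4*-1 = 40.0
Eigenvalues: lambda_1 = -6.1623, lambda_2 = 0.1623
The function is not concave.

0


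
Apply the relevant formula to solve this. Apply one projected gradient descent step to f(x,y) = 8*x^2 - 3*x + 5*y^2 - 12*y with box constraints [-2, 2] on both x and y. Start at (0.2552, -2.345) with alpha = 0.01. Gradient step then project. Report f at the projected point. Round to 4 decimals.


Step 1: Compute gradient at (0.2552, -2.345).
grad_x = 2*8*0.2552 - 3 = 1.0832
grad_y = 2*5*-2.345 - 12 = -35.45
Step 2: Gradient step.
x_raw = 0.2552 - 0.01*1.0832 = 0.2444
y_raw = -2.345 - 0.01*-35.45 = -1.9905
Step 3: Project onto [-2, 2].
x_proj = clip(0.2444) = 0.2444
y_proj = clip(-1.9905) = -1.9905
Step 4: Evaluate f.
f(0.2444, -1.9905) = 43.4411


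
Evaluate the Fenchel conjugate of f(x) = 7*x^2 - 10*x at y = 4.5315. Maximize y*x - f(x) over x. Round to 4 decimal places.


f*(y) = sup_x {y*x - a*x^2 - b*x} = sup_x {(y-b)*x - a*x^2}
FOC: (y - b) - 2a*x = 0 => x* = (y - b)/(2a)
x* = (4.5315 + 10)/(2*7) = 1.038
f*(4.5315) = (y-b)^2/(4a) = (4.5315 + 10)^2/(4*7)
= 211.1645/28 = 7.5416


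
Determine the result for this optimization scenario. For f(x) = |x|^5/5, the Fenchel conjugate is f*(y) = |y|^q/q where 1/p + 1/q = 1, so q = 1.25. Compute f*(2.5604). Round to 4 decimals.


The conjugate exponent q satisfies 1/p + 1/q = 1.
p = 5, so q = 5/(5 - 1) = 1.25
|y|^q = 2.5604^1.25 = 3.2388
f*(2.5604) = 3.2388 / 1.25 = 2.591


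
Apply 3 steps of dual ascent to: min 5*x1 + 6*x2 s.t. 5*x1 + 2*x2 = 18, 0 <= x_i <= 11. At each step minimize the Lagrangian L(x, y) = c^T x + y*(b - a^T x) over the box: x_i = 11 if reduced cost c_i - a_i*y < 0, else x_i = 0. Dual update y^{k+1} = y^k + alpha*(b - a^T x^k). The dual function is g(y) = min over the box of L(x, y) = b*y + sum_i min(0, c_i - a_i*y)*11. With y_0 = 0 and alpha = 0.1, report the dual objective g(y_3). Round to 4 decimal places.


Dual ascent for LP: min 5*x1 + 6*x2, 5*x1 + 2*x2 = 18, 0 <= x_i <= 11
Step 1: y^k = 0.0, reduced costs: (5.0, 6.0)
  x^k = (0.0, 0.0), subgradient = b - a^T x = 18.0
  y^{k+1} = 0.0 + 0.1*18.0 = 1.8
Step 2: y^k = 1.8, reduced costs: (-4.0, 2.4)
  x^k = (11.0, 0.0), subgradient = b - a^T x = -37.0
  y^{k+1} = 1.8 + 0.1*-37.0 = -1.9
Step 3: y^k = -1.9, reduced costs: (14.5, 9.8)
  x^k = (0.0, 0.0), subgradient = b - a^T x = 18.0
  y^{k+1} = -1.9 + 0.1*18.0 = -0.1
Dual objective at y_3 = -0.1: reduced costs (5.5, 6.2), box minimizer x = (0.0, 0.0)
g(y_3) = b*y + (c1 - a1*y)*x1 + (c2 - a2*y)*x2 = 18*(-0.1) + 5.5*0.0 + 6.2*0.0 = -1.8 + 0.0 + 0.0 = -1.8


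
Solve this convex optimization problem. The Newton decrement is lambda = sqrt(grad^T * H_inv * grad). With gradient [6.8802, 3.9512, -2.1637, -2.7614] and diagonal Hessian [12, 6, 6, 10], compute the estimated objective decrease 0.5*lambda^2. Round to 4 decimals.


Step 1: H is diagonal, so H^(-1) * g = [0.5734, 0.6585, -0.3606, -0.2761].
Step 2: g^T H^(-1) g = sum_i g_i^2 / H_ii
  = (6.8802)^2/12 + (3.9512)^2/6 + (-2.1637)^2/6 + (-2.7614)^2/10
  = 3.9448 + 2.602 + 0.7803 + 0.7625 = 8.0896
Step 3: Objective decrease = 0.5 * g^T H^(-1) g = 4.0448


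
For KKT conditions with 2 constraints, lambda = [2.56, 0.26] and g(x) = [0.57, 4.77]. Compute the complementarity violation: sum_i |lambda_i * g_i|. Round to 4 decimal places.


KKT complementary slackness check:
lambda_1 * g_1 = 2.56 * 0.57 = 1.4592
lambda_2 * g_2 = 0.26 * 4.77 = 1.2402
Total violation = 1.4592 + 1.2402 = 2.6994


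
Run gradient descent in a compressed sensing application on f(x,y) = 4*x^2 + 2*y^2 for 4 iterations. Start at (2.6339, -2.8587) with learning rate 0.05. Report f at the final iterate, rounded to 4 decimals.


Gradient descent on f(x,y) = 4*x^2 + 2*y^2.
Starting point: (2.6339, -2.8587), alpha = 0.05
Step 1: grad_x = 2*4*2.6339 = 21.0712, grad_y = 2*2*-2.8587 = -11.4348
  x_1 = 2.6339 - 0.05*21.0712 = 1.5803
  y_1 = -2.8587 - 0.05*-11.4348 = -2.287
Step 2: grad_x = 2*4*1.5803 = 12.6427, grad_y = 2*2*-2.287 = -9.1478
  x_2 = 1.5803 - 0.05*12.6427 = 0.9482
  y_2 = -2.287 - 0.05*-9.1478 = -1.8296
Step 3: grad_x = 2*4*0.9482 = 7.5856, grad_y = 2*2*-1.8296 = -7.3183
  x_3 = 0.9482 - 0.05*7.5856 = 0.5689
  y_3 = -1.8296 - 0.05*-7.3183 = -1.4637
Step 4: grad_x = 2*4*0.5689 = 4.5514, grad_y = 2*2*-1.4637 = -5.8546
  x_4 = 0.5689 - 0.05*4.5514 = 0.3414
  y_4 = -1.4637 - 0.05*-5.8546 = -1.1709
f(0.3414, -1.1709) = 4*0.3414^2 + 2*(-1.1709)^2 = 3.2082
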